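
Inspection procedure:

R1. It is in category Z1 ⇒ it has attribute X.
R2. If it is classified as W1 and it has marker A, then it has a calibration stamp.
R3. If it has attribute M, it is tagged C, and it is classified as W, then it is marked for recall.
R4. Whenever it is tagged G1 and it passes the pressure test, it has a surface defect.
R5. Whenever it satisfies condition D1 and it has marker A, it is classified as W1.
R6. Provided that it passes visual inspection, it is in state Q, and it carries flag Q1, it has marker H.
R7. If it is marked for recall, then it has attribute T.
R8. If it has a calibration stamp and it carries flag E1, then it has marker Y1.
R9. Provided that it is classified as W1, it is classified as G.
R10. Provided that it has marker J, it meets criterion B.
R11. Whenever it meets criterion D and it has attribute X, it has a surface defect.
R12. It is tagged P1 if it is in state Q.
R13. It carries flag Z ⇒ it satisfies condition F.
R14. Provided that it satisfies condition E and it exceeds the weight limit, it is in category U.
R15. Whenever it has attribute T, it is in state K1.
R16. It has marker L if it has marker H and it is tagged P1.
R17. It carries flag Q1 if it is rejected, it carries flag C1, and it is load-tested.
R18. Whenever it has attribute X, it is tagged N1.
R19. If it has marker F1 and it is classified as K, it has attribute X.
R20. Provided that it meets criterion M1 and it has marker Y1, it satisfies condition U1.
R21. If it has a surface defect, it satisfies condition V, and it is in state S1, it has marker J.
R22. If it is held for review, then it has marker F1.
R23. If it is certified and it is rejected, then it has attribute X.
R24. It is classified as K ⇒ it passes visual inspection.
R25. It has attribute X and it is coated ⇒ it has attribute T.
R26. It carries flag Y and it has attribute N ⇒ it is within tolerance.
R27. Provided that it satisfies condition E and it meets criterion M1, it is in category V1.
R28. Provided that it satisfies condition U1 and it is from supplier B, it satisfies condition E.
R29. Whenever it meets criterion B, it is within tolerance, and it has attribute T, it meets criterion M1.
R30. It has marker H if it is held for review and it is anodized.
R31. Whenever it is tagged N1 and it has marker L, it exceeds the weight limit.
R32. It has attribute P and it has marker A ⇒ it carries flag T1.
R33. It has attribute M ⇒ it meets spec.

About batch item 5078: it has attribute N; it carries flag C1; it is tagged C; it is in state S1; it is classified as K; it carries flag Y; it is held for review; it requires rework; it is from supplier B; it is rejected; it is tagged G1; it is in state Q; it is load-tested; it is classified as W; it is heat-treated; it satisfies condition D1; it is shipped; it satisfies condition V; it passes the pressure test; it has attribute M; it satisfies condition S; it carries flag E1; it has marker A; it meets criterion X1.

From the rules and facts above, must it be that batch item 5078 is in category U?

By R3 (it has attribute M, it is tagged C, it is classified as W): it is marked for recall.
By R4 (it is tagged G1, it passes the pressure test): it has a surface defect.
By R5 (it satisfies condition D1, it has marker A): it is classified as W1.
By R7 (it is marked for recall): it has attribute T.
By R12 (it is in state Q): it is tagged P1.
By R17 (it is rejected, it carries flag C1, it is load-tested): it carries flag Q1.
By R21 (it has a surface defect, it satisfies condition V, it is in state S1): it has marker J.
By R22 (it is held for review): it has marker F1.
By R24 (it is classified as K): it passes visual inspection.
By R26 (it carries flag Y, it has attribute N): it is within tolerance.
By R2 (it is classified as W1, it has marker A): it has a calibration stamp.
By R6 (it passes visual inspection, it is in state Q, it carries flag Q1): it has marker H.
By R8 (it has a calibration stamp, it carries flag E1): it has marker Y1.
By R10 (it has marker J): it meets criterion B.
By R16 (it has marker H, it is tagged P1): it has marker L.
By R19 (it has marker F1, it is classified as K): it has attribute X.
By R29 (it meets criterion B, it is within tolerance, it has attribute T): it meets criterion M1.
By R18 (it has attribute X): it is tagged N1.
By R20 (it meets criterion M1, it has marker Y1): it satisfies condition U1.
By R28 (it satisfies condition U1, it is from supplier B): it satisfies condition E.
By R31 (it is tagged N1, it has marker L): it exceeds the weight limit.
By R14 (it satisfies condition E, it exceeds the weight limit): it is in category U.

Yes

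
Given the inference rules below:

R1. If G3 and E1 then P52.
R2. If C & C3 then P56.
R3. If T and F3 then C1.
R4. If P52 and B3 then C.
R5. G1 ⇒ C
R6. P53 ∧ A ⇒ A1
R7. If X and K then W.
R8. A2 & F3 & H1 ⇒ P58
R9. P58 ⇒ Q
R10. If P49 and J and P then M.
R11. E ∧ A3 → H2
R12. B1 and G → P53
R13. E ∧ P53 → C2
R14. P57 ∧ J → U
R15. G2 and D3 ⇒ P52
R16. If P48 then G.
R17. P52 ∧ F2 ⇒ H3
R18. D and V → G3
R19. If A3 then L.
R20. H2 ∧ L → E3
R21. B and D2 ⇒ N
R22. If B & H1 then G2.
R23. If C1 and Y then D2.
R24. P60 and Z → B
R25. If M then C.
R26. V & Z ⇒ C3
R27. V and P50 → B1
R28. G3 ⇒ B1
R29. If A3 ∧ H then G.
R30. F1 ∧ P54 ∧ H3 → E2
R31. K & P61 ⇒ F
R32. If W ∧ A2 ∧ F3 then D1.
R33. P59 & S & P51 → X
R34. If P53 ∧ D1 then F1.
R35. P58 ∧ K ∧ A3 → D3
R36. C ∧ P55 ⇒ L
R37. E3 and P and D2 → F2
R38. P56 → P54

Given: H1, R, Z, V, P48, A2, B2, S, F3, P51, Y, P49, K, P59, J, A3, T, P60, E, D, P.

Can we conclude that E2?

Yes

C1  (by R3: T, F3)
P58  (by R8: A2, F3, H1)
M  (by R10: P49, J, P)
H2  (by R11: E, A3)
G  (by R16: P48)
G3  (by R18: D, V)
L  (by R19: A3)
E3  (by R20: H2, L)
D2  (by R23: C1, Y)
B  (by R24: P60, Z)
C  (by R25: M)
C3  (by R26: V, Z)
B1  (by R28: G3)
X  (by R33: P59, S, P51)
D3  (by R35: P58, K, A3)
F2  (by R37: E3, P, D2)
P56  (by R2: C, C3)
W  (by R7: X, K)
P53  (by R12: B1, G)
G2  (by R22: B, H1)
D1  (by R32: W, A2, F3)
F1  (by R34: P53, D1)
P54  (by R38: P56)
P52  (by R15: G2, D3)
H3  (by R17: P52, F2)
E2  (by R30: F1, P54, H3)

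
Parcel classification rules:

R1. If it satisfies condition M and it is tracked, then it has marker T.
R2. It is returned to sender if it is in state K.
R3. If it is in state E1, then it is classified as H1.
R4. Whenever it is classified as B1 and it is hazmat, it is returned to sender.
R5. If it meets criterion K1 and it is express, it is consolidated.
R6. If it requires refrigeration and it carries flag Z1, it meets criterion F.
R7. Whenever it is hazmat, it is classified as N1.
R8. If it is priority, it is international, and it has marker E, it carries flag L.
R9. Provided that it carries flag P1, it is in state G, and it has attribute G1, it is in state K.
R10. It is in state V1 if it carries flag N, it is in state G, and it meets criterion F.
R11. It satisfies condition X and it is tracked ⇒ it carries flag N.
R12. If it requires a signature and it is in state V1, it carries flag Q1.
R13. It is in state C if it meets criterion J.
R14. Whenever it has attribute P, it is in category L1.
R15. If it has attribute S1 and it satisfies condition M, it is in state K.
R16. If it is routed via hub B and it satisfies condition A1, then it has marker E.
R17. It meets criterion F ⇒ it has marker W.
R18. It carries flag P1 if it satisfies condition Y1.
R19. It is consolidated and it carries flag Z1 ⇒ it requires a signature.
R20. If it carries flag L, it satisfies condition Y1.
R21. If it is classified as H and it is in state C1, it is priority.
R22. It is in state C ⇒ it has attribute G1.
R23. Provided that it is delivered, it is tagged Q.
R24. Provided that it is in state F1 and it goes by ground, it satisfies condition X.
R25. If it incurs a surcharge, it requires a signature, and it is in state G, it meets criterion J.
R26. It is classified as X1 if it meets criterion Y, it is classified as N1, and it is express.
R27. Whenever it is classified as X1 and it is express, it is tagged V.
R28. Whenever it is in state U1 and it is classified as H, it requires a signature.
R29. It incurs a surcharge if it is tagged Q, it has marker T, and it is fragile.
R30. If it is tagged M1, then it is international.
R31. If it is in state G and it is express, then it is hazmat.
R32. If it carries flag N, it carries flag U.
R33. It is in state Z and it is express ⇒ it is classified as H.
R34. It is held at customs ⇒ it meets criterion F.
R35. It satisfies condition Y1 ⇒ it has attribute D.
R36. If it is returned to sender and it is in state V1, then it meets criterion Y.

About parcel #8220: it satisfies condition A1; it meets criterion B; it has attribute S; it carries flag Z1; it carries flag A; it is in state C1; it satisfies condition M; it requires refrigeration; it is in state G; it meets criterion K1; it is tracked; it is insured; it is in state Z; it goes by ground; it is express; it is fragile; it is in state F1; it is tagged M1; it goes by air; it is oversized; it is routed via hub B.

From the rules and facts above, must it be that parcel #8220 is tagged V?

No

Forward chaining from the given facts derives: has marker T, is consolidated, meets criterion F, has marker E, has marker W, requires a signature, satisfies condition X, is international, is hazmat, is classified as H, is classified as N1, carries flag N, is priority, carries flag U, carries flag L, is in state V1, carries flag Q1, satisfies condition Y1, has attribute D, carries flag P1.
The only rule concluding "it is tagged V" is R27, which needs "it is classified as X1"; that is never established.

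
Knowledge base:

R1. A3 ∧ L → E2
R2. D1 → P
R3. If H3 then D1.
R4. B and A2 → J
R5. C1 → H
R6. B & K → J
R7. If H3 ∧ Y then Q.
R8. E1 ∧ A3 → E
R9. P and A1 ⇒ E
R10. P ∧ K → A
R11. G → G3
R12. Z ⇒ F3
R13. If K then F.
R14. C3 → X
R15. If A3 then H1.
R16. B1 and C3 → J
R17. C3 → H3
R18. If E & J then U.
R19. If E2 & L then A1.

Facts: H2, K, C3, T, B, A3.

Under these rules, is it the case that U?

Forward chaining from the given facts derives: J, F, X, H1, H3, D1, P, A.
The only rule concluding U is R18, which needs E; that is never established.

No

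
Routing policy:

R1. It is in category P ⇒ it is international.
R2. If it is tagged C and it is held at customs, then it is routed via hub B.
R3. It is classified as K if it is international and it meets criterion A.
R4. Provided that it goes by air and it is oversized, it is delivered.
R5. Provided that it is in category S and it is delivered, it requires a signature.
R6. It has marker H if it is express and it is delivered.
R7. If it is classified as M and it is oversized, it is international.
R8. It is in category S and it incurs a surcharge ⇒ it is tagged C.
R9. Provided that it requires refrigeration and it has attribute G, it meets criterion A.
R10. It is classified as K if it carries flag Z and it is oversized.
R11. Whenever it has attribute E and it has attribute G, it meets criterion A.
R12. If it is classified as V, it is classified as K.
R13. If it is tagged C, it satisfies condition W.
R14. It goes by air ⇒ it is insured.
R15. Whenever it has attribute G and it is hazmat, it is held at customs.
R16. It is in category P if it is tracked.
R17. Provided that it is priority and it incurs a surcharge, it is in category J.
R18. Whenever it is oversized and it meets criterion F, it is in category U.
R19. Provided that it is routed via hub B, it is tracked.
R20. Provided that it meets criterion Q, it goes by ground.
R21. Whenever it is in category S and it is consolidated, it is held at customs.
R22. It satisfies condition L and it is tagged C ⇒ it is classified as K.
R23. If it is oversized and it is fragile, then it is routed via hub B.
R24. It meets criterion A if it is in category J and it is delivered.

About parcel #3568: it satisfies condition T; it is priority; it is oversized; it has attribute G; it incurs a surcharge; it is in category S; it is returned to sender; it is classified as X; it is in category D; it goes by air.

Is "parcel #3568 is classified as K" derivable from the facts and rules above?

No

Forward chaining from the given facts derives: is delivered, requires a signature, is tagged C, satisfies condition W, is insured, is in category J, meets criterion A.
Rules concluding "it is classified as K": R3 needs "it is international"; R10 needs "it carries flag Z"; R12 needs "it is classified as V"; R22 needs "it satisfies condition L" — none of these are established.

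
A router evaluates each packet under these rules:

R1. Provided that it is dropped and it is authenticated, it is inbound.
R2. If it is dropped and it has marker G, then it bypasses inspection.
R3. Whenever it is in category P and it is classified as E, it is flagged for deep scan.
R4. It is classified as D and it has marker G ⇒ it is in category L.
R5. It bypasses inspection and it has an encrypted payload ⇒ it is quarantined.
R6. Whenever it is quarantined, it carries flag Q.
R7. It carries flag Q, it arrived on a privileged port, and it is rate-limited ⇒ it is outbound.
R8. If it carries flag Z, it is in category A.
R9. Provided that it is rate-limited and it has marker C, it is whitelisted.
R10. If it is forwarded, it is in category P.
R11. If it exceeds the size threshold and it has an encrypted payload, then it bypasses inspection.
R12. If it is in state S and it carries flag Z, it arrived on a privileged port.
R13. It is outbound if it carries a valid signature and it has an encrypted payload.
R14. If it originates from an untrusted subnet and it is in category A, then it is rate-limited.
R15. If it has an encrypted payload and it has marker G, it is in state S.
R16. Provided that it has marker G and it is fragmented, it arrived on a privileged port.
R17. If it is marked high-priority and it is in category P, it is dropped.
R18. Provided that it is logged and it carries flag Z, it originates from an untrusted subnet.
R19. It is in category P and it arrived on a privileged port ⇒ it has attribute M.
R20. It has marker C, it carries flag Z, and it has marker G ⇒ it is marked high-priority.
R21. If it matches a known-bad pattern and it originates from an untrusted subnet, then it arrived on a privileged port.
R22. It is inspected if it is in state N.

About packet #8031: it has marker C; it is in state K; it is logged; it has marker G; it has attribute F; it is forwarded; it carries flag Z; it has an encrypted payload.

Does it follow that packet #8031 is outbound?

By R8 (it carries flag Z): it is in category A.
By R10 (it is forwarded): it is in category P.
By R15 (it has an encrypted payload, it has marker G): it is in state S.
By R18 (it is logged, it carries flag Z): it originates from an untrusted subnet.
By R20 (it has marker C, it carries flag Z, it has marker G): it is marked high-priority.
By R12 (it is in state S, it carries flag Z): it arrived on a privileged port.
By R14 (it originates from an untrusted subnet, it is in category A): it is rate-limited.
By R17 (it is marked high-priority, it is in category P): it is dropped.
By R2 (it is dropped, it has marker G): it bypasses inspection.
By R5 (it bypasses inspection, it has an encrypted payload): it is quarantined.
By R6 (it is quarantined): it carries flag Q.
By R7 (it carries flag Q, it arrived on a privileged port, it is rate-limited): it is outbound.

Yes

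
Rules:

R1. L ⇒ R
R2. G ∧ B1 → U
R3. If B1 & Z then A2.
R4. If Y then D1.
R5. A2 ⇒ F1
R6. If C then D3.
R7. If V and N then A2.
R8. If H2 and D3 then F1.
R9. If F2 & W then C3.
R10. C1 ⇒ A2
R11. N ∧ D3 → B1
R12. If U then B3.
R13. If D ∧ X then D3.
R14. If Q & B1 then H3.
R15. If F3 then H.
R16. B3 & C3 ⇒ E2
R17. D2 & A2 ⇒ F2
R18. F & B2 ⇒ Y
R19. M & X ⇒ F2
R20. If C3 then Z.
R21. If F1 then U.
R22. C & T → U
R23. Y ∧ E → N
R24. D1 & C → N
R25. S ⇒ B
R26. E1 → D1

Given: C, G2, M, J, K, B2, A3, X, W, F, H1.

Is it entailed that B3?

D3  (by R6: C)
Y  (by R18: F, B2)
F2  (by R19: M, X)
D1  (by R4: Y)
C3  (by R9: F2, W)
Z  (by R20: C3)
N  (by R24: D1, C)
B1  (by R11: N, D3)
A2  (by R3: B1, Z)
F1  (by R5: A2)
U  (by R21: F1)
B3  (by R12: U)

Yes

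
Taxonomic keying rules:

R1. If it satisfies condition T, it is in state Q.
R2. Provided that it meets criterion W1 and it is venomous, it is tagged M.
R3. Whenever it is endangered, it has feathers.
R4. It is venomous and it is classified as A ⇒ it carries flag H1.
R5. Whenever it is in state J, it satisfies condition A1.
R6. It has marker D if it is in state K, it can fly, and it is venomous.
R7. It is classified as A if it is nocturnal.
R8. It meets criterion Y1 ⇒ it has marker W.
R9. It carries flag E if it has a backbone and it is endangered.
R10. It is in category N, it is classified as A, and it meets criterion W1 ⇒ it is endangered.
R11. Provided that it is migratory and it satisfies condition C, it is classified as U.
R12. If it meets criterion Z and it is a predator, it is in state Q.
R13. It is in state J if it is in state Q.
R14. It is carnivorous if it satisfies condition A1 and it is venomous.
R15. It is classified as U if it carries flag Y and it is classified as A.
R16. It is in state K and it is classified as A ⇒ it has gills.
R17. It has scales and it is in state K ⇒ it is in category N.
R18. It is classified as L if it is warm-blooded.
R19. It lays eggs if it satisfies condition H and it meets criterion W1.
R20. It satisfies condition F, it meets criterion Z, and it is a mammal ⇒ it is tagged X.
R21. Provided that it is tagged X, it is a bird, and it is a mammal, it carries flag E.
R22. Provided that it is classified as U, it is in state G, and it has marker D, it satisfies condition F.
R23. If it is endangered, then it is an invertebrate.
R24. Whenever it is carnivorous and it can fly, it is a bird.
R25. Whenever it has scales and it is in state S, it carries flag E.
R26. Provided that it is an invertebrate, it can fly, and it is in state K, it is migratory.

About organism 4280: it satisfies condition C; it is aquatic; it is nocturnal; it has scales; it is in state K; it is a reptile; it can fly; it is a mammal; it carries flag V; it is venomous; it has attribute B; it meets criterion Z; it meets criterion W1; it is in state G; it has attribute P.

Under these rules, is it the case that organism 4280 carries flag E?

No

Forward chaining from the given facts derives: is tagged M, has marker D, is classified as A, has gills, is in category N, carries flag H1, is endangered, is an invertebrate, is migratory, has feathers, is classified as U, satisfies condition F, is tagged X.
Rules concluding "it carries flag E": R9 needs "it has a backbone"; R21 needs "it is a bird"; R25 needs "it is in state S" — none of these are established.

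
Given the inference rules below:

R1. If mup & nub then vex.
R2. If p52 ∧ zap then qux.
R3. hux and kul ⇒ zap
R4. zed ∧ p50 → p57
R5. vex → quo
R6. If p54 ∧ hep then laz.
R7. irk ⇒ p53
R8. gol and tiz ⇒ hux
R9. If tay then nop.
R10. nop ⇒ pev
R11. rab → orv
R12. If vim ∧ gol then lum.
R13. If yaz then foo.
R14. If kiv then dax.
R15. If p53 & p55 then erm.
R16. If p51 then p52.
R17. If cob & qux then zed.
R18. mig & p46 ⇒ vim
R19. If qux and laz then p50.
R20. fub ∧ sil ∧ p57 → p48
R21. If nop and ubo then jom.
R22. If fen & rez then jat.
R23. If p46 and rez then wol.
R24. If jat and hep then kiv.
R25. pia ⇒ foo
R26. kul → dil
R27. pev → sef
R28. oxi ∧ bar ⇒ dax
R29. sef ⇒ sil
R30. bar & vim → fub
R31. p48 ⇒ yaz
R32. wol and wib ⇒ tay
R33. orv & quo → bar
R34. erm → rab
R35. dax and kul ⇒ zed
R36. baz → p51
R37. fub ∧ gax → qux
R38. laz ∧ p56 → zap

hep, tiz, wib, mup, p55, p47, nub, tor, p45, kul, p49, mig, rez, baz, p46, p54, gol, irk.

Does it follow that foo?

Forward chaining from the given facts derives: vex, quo, laz, p53, hux, erm, vim, wol, dil, tay, rab, p51, zap, nop, pev, orv, lum, p52, sef, sil, bar, qux, p50, fub.
Rules concluding foo: R13 needs yaz; R25 needs pia — none of these are established.

No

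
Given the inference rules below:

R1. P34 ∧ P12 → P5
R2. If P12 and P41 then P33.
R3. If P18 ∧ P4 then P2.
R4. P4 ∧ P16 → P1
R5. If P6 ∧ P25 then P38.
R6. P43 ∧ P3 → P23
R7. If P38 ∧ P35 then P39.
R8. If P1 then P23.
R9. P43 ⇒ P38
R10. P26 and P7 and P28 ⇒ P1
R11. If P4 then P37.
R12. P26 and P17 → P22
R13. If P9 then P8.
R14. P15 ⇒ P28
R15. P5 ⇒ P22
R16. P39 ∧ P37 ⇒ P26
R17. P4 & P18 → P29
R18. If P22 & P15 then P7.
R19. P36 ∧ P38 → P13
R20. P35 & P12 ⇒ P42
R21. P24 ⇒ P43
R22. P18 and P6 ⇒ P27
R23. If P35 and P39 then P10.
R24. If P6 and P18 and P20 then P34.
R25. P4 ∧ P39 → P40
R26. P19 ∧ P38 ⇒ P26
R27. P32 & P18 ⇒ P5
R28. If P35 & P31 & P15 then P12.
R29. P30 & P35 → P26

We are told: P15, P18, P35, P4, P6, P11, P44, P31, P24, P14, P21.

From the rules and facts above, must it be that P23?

Forward chaining from the given facts derives: P2, P37, P28, P29, P43, P27, P12, P38, P42, P39, P26, P10, P40.
Rules concluding P23: R6 needs P3; R8 needs P1 — none of these are established.

No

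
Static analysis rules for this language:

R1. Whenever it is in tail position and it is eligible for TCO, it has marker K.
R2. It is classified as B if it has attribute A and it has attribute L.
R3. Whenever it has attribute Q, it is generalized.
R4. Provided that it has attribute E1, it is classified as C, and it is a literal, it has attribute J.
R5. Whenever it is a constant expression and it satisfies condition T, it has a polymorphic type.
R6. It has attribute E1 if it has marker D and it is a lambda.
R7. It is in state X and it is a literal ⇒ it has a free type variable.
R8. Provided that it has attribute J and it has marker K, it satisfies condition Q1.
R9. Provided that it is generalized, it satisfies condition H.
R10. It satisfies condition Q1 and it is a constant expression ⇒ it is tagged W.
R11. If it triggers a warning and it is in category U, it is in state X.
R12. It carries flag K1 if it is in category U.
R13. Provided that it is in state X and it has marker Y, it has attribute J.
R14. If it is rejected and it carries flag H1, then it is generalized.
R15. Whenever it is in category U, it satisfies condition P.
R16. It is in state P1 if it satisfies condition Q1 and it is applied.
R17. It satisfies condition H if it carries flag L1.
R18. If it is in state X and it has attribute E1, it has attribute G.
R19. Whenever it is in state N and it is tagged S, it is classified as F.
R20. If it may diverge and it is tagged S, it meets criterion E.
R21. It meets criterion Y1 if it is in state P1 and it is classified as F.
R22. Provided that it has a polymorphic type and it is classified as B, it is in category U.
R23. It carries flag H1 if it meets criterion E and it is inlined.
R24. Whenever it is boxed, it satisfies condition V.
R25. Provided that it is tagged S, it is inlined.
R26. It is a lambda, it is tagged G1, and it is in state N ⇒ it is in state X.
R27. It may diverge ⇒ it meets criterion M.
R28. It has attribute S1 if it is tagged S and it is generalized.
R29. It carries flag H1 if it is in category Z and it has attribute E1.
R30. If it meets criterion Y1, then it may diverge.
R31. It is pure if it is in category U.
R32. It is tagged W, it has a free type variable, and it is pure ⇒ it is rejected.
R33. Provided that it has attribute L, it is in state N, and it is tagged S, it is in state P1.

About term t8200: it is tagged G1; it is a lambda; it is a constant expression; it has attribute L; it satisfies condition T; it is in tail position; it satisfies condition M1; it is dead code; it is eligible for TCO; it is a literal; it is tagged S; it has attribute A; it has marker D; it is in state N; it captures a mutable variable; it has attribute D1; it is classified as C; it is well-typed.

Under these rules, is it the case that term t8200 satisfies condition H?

Yes

By R1 (it is in tail position, it is eligible for TCO): it has marker K.
By R2 (it has attribute A, it has attribute L): it is classified as B.
By R5 (it is a constant expression, it satisfies condition T): it has a polymorphic type.
By R6 (it has marker D, it is a lambda): it has attribute E1.
By R19 (it is in state N, it is tagged S): it is classified as F.
By R22 (it has a polymorphic type, it is classified as B): it is in category U.
By R25 (it is tagged S): it is inlined.
By R26 (it is a lambda, it is tagged G1, it is in state N): it is in state X.
By R31 (it is in category U): it is pure.
By R33 (it has attribute L, it is in state N, it is tagged S): it is in state P1.
By R4 (it has attribute E1, it is classified as C, it is a literal): it has attribute J.
By R7 (it is in state X, it is a literal): it has a free type variable.
By R8 (it has attribute J, it has marker K): it satisfies condition Q1.
By R10 (it satisfies condition Q1, it is a constant expression): it is tagged W.
By R21 (it is in state P1, it is classified as F): it meets criterion Y1.
By R30 (it meets criterion Y1): it may diverge.
By R32 (it is tagged W, it has a free type variable, it is pure): it is rejected.
By R20 (it may diverge, it is tagged S): it meets criterion E.
By R23 (it meets criterion E, it is inlined): it carries flag H1.
By R14 (it is rejected, it carries flag H1): it is generalized.
By R9 (it is generalized): it satisfies condition H.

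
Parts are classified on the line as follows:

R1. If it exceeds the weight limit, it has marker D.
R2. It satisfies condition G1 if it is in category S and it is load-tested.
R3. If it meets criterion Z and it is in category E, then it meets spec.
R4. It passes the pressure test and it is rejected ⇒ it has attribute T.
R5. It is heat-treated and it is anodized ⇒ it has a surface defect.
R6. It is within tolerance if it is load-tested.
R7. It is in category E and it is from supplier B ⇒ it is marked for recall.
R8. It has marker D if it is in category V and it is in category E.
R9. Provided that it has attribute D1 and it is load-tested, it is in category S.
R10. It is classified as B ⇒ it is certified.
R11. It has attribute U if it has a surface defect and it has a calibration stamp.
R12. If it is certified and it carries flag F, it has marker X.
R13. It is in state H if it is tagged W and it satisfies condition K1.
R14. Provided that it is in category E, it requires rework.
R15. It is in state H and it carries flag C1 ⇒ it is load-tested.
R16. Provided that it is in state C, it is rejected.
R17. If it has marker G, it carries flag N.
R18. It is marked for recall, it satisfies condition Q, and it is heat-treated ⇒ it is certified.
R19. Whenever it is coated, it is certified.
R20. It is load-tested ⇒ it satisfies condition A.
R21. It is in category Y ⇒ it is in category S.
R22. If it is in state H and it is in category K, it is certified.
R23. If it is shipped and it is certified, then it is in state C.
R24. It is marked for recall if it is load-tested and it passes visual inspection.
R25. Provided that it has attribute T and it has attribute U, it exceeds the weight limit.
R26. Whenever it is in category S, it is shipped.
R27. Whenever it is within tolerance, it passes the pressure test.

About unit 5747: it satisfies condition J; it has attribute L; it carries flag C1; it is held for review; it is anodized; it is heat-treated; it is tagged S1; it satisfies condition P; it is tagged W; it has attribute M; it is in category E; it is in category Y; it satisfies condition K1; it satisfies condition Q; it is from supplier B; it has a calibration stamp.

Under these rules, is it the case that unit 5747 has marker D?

Yes

By R5 (it is heat-treated, it is anodized): it has a surface defect.
By R7 (it is in category E, it is from supplier B): it is marked for recall.
By R11 (it has a surface defect, it has a calibration stamp): it has attribute U.
By R13 (it is tagged W, it satisfies condition K1): it is in state H.
By R15 (it is in state H, it carries flag C1): it is load-tested.
By R18 (it is marked for recall, it satisfies condition Q, it is heat-treated): it is certified.
By R21 (it is in category Y): it is in category S.
By R26 (it is in category S): it is shipped.
By R6 (it is load-tested): it is within tolerance.
By R23 (it is shipped, it is certified): it is in state C.
By R27 (it is within tolerance): it passes the pressure test.
By R16 (it is in state C): it is rejected.
By R4 (it passes the pressure test, it is rejected): it has attribute T.
By R25 (it has attribute T, it has attribute U): it exceeds the weight limit.
By R1 (it exceeds the weight limit): it has marker D.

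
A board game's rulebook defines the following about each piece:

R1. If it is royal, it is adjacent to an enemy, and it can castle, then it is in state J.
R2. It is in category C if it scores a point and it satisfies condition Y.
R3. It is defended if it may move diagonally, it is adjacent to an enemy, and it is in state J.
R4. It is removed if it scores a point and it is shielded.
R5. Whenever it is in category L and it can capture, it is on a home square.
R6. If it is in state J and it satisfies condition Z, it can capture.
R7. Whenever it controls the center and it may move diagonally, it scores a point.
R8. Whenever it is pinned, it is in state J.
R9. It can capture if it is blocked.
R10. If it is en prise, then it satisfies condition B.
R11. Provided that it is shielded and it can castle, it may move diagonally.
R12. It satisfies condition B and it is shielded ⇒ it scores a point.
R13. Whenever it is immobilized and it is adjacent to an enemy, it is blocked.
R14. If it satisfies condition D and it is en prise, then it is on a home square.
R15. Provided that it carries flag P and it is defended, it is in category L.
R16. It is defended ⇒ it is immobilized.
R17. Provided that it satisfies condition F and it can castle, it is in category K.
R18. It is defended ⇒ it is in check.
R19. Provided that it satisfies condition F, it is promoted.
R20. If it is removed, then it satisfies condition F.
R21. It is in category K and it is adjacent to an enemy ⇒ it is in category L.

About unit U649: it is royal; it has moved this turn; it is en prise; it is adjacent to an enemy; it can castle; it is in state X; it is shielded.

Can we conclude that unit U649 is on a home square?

Yes

By R1 (it is royal, it is adjacent to an enemy, it can castle): it is in state J.
By R10 (it is en prise): it satisfies condition B.
By R11 (it is shielded, it can castle): it may move diagonally.
By R12 (it satisfies condition B, it is shielded): it scores a point.
By R3 (it may move diagonally, it is adjacent to an enemy, it is in state J): it is defended.
By R4 (it scores a point, it is shielded): it is removed.
By R16 (it is defended): it is immobilized.
By R20 (it is removed): it satisfies condition F.
By R13 (it is immobilized, it is adjacent to an enemy): it is blocked.
By R17 (it satisfies condition F, it can castle): it is in category K.
By R21 (it is in category K, it is adjacent to an enemy): it is in category L.
By R9 (it is blocked): it can capture.
By R5 (it is in category L, it can capture): it is on a home square.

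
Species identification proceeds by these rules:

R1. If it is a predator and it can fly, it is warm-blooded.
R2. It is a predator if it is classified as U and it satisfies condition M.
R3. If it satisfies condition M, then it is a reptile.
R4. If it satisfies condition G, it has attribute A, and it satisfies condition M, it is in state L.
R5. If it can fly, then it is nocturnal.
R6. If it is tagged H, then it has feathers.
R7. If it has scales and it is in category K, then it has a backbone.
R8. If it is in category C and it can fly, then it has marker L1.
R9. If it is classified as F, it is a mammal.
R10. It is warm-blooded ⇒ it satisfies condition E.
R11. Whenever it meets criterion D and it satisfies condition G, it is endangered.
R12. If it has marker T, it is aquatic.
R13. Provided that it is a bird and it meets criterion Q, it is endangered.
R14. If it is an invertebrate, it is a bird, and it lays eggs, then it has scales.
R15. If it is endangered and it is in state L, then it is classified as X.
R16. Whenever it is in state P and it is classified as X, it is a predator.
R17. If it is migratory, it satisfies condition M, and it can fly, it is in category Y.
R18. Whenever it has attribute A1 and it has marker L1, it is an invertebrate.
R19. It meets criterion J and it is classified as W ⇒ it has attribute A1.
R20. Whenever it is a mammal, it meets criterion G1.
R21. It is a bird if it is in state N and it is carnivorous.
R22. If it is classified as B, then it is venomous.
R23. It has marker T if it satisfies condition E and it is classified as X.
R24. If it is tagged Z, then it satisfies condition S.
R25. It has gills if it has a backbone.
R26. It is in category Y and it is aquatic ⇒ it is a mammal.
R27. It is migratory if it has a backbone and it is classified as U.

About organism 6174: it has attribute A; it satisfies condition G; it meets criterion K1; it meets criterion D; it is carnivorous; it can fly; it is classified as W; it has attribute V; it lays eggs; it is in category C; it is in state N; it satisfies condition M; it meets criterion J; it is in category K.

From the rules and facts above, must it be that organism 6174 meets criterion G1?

No

Forward chaining from the given facts derives: is a reptile, is in state L, is nocturnal, has marker L1, is endangered, is classified as X, has attribute A1, is a bird, is an invertebrate, has scales, has a backbone, has gills.
The only rule concluding "it meets criterion G1" is R20, which needs "it is a mammal"; that is never established.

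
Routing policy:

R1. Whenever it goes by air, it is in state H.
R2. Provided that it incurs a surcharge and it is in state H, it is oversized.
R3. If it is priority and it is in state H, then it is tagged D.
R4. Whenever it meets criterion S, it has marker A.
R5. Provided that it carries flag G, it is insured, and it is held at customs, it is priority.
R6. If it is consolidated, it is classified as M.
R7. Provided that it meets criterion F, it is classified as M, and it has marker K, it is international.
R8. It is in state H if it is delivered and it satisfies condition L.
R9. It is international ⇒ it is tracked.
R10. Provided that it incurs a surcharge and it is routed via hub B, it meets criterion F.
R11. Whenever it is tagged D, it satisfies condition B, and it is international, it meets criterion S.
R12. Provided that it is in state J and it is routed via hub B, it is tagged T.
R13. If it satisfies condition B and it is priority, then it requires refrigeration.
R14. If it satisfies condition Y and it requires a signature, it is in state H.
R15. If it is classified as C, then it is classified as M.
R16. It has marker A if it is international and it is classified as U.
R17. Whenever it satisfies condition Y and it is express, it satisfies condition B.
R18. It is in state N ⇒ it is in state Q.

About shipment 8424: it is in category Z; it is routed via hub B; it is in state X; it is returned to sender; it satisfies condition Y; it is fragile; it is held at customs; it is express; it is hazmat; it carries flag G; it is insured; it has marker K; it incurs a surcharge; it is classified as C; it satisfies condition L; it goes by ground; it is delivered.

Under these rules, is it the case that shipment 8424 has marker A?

Yes

By R5 (it carries flag G, it is insured, it is held at customs): it is priority.
By R8 (it is delivered, it satisfies condition L): it is in state H.
By R10 (it incurs a surcharge, it is routed via hub B): it meets criterion F.
By R15 (it is classified as C): it is classified as M.
By R17 (it satisfies condition Y, it is express): it satisfies condition B.
By R3 (it is priority, it is in state H): it is tagged D.
By R7 (it meets criterion F, it is classified as M, it has marker K): it is international.
By R11 (it is tagged D, it satisfies condition B, it is international): it meets criterion S.
By R4 (it meets criterion S): it has marker A.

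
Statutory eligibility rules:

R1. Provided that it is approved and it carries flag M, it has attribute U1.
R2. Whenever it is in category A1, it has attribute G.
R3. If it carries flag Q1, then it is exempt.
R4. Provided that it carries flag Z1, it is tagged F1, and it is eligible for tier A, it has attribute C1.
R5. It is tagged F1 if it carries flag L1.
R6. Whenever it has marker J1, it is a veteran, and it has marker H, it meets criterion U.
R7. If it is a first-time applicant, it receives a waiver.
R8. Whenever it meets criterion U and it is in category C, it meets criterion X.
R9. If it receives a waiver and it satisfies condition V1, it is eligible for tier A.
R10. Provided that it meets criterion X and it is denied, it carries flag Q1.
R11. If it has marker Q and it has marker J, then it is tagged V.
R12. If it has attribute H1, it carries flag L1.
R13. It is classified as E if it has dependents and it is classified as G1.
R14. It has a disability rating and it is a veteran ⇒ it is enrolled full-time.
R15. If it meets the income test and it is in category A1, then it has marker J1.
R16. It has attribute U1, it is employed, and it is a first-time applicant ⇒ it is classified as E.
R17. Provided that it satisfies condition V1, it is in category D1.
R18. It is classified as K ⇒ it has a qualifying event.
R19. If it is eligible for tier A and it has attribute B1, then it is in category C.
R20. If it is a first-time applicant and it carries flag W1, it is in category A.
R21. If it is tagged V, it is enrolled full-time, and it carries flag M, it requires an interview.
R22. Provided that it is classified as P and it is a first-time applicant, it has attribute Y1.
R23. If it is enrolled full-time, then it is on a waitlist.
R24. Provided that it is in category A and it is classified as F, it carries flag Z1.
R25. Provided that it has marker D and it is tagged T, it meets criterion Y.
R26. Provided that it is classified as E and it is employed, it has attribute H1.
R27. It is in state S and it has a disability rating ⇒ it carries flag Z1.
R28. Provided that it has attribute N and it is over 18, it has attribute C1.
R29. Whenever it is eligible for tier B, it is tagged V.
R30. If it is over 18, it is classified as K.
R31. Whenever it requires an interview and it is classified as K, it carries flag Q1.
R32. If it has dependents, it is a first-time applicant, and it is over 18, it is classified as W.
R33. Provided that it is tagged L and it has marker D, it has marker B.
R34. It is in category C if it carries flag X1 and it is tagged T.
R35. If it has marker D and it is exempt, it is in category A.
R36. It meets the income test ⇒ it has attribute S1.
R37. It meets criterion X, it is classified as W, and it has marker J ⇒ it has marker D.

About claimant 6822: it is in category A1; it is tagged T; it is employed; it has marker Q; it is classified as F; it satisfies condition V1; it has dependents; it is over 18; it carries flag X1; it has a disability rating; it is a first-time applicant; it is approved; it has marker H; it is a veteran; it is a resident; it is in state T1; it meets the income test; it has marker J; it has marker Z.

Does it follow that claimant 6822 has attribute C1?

Forward chaining from the given facts derives: has attribute G, receives a waiver, is eligible for tier A, is tagged V, is enrolled full-time, has marker J1, is in category D1, is on a waitlist, is classified as K, is classified as W, is in category C, has attribute S1, meets criterion U, meets criterion X, has a qualifying event, has marker D, meets criterion Y.
Rules concluding "it has attribute C1": R4 needs "it carries flag Z1"; R28 needs "it has attribute N" — none of these are established.

No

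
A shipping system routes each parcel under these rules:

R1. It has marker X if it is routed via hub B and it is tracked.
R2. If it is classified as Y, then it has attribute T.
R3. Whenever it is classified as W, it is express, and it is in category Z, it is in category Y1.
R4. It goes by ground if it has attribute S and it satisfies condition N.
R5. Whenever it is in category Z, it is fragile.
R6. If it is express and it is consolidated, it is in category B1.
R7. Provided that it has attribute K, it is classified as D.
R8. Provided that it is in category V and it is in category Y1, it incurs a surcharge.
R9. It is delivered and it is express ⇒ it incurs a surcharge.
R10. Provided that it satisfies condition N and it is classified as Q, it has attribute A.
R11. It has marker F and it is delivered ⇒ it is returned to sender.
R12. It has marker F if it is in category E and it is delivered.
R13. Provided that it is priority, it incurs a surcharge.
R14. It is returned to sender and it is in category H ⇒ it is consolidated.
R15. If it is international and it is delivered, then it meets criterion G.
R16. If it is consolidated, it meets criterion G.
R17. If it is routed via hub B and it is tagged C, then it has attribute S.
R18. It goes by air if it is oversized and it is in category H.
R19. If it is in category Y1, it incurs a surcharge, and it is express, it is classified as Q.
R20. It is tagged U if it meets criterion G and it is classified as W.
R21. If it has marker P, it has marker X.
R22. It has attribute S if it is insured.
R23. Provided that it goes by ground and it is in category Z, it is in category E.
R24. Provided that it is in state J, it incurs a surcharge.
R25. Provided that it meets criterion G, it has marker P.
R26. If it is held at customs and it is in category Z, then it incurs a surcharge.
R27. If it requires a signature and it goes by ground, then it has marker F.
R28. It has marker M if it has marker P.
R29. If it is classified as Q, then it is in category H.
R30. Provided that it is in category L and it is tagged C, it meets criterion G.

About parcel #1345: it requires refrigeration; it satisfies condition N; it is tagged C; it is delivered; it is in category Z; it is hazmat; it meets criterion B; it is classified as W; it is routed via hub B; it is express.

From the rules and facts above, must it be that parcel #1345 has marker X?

Yes

By R3 (it is classified as W, it is express, it is in category Z): it is in category Y1.
By R9 (it is delivered, it is express): it incurs a surcharge.
By R17 (it is routed via hub B, it is tagged C): it has attribute S.
By R19 (it is in category Y1, it incurs a surcharge, it is express): it is classified as Q.
By R29 (it is classified as Q): it is in category H.
By R4 (it has attribute S, it satisfies condition N): it goes by ground.
By R23 (it goes by ground, it is in category Z): it is in category E.
By R12 (it is in category E, it is delivered): it has marker F.
By R11 (it has marker F, it is delivered): it is returned to sender.
By R14 (it is returned to sender, it is in category H): it is consolidated.
By R16 (it is consolidated): it meets criterion G.
By R25 (it meets criterion G): it has marker P.
By R21 (it has marker P): it has marker X.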